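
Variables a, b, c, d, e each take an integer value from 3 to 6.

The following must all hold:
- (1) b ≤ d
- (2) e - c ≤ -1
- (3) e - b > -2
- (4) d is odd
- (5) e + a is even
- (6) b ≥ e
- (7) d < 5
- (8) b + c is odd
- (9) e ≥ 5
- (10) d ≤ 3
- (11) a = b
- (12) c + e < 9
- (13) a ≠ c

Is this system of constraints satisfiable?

From constraints 6 and 9: b ≥ e and e ≥ 5, so b ≥ 5. From constraints 1 and 10: b ≤ d and d ≤ 3, so b ≤ 3. But 3 < 5, so no value of b works.

Unsatisfiable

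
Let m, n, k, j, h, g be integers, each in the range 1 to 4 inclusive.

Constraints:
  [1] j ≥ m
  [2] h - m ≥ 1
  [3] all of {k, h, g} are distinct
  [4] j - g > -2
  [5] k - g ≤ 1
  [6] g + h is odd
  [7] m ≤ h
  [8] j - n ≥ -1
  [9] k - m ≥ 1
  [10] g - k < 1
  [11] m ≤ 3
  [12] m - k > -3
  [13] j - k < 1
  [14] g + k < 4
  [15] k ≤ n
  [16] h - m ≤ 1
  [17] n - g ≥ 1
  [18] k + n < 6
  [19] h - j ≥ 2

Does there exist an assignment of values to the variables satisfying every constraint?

Constraints 5, 8, 9, 16, 17, and 19 give m − h ≥ -1, h − j ≥ 2, j − n ≥ -1, n − g ≥ 1, g − k ≥ -1, k − m ≥ 1.
Adding all 6 inequalities: the left sides telescope to 0, and the right sides sum to (-1) + 2 + (-1) + 1 + (-1) + 1 = 1. So 0 ≥ 1, which is false.

Unsatisfiable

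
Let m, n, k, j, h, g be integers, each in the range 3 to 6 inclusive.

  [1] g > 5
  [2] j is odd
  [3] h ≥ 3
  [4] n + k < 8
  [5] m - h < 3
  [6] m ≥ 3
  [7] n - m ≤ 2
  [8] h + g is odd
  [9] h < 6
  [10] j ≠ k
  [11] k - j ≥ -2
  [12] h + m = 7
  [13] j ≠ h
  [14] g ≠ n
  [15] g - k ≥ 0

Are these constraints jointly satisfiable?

Satisfiable

Try m = 4, n = 3, k = 3, j = 5, h = 3, g = 6.
Check constraint 4: n + k = 6; constraint 5: m - h = 1. The remaining constraints are straightforward to verify.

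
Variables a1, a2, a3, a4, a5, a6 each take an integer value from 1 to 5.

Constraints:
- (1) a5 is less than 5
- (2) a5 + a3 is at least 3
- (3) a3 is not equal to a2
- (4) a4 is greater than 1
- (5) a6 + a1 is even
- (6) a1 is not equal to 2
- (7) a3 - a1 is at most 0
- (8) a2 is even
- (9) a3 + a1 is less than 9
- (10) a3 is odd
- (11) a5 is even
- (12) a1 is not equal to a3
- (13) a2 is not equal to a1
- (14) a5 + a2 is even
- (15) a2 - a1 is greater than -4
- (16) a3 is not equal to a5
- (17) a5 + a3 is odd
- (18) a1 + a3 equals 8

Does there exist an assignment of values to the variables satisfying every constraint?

Satisfiable

Setting (a1, a2, a3, a4, a5, a6) = (5, 4, 3, 4, 2, 3) satisfies everything: constraint 2: a5 + a3 = 5; constraint 7: a3 - a1 = -2; constraint 9: a3 + a1 = 8, and the others follow.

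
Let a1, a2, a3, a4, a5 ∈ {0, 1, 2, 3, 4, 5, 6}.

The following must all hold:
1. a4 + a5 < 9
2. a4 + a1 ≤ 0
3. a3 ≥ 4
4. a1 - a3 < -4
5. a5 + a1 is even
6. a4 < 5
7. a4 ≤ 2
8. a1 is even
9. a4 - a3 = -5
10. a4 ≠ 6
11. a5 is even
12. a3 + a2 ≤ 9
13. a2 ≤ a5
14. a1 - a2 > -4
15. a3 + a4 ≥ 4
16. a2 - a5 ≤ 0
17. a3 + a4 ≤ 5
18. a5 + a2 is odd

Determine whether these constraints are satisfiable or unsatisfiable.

Satisfiable

Setting (a1, a2, a3, a4, a5) = (0, 3, 5, 0, 6) satisfies everything: constraint 1: a4 + a5 = 6; constraint 2: a4 + a1 = 0; constraint 4: a1 - a3 = -5, and the others follow.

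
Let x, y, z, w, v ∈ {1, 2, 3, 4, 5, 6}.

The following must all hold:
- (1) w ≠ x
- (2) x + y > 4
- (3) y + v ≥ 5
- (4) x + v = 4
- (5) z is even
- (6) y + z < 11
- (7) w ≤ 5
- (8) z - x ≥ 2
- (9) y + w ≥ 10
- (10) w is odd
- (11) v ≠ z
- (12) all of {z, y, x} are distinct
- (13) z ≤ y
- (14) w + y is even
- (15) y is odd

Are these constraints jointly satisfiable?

Take x = 2, y = 5, z = 4, w = 5, v = 2. Then constraint 2: x + y = 7; constraint 3: y + v = 7, and every other listed constraint is also met.

Satisfiable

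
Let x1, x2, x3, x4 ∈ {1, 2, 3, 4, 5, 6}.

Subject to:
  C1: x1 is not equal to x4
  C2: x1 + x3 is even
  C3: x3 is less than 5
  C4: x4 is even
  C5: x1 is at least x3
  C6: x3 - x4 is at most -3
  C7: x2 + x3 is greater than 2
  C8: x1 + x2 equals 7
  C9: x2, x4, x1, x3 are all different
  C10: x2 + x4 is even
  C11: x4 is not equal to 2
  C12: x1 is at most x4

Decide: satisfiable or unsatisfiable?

Satisfiable

Try x1 = 3, x2 = 4, x3 = 1, x4 = 6.
Check constraint 6: x3 - x4 = -5; constraint 7: x2 + x3 = 5. The remaining constraints are straightforward to verify.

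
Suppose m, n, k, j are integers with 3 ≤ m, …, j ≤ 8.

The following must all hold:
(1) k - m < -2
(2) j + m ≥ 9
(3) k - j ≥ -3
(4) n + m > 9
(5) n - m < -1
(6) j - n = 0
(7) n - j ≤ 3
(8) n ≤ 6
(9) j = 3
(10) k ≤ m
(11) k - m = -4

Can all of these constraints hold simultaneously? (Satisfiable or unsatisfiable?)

Setting (m, n, k, j) = (7, 3, 3, 3) satisfies everything: constraint 1: k - m = -4; constraint 2: j + m = 10; constraint 3: k - j = 0, and the others follow.

Satisfiable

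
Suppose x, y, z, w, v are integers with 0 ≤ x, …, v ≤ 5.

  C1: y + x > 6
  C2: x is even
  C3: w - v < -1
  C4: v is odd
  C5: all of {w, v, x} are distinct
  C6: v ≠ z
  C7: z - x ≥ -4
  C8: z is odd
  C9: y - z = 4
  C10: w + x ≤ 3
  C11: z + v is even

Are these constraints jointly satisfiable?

The assignment x = 2, y = 5, z = 1, w = 1, v = 3 works:
  constraint 1 holds since y + x = 7.
  constraint 3 holds since w - v = -2.
The rest check out directly.

Satisfiable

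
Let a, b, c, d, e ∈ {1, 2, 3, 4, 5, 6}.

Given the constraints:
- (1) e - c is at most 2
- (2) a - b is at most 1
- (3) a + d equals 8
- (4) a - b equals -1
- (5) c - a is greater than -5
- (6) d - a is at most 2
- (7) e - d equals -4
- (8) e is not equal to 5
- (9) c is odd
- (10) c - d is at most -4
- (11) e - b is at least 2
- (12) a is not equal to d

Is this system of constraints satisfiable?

Constraints 1, 2, 6, 10, and 11 give e − b ≥ 2, b − a ≥ -1, a − d ≥ -2, d − c ≥ 4, c − e ≥ -2.
Adding all 5 inequalities: the left sides telescope to 0, and the right sides sum to 2 + (-1) + (-2) + 4 + (-2) = 1. So 0 ≥ 1, which is false.

Unsatisfiable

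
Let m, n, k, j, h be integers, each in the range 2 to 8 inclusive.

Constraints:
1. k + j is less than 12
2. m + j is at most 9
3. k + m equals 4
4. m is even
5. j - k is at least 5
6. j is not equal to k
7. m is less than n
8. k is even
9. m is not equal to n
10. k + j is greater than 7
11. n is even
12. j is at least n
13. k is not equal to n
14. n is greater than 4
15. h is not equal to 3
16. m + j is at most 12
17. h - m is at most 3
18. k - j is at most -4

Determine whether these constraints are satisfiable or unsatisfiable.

Satisfiable

Setting (m, n, k, j, h) = (2, 6, 2, 7, 2) satisfies everything: constraint 1: k + j = 9; constraint 2: m + j = 9; constraint 3: k + m = 4, and the others follow.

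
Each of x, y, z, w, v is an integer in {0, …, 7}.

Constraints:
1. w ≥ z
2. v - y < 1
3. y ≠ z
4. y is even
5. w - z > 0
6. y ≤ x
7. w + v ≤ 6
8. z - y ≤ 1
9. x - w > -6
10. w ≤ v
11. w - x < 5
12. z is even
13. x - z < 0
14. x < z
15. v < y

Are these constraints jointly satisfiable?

Constraints 5, 6, 10, 13, and 15 give x < z, z < w, w ≤ v, v < y, y ≤ x. Chaining: x < z < w ≤ v < y ≤ x, which forces x < x — impossible.

Unsatisfiable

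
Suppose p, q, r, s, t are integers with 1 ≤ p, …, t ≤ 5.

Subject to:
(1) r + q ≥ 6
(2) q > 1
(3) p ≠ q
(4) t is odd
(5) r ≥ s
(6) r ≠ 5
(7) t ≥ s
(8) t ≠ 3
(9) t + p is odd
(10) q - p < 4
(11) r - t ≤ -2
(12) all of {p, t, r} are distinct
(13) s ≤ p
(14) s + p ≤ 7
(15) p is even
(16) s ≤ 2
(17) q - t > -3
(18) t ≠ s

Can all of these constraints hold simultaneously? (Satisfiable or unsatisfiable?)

Satisfiable

Try p = 2, q = 3, r = 3, s = 2, t = 5.
Check constraint 1: r + q = 6; constraint 10: q - p = 1. The remaining constraints are straightforward to verify.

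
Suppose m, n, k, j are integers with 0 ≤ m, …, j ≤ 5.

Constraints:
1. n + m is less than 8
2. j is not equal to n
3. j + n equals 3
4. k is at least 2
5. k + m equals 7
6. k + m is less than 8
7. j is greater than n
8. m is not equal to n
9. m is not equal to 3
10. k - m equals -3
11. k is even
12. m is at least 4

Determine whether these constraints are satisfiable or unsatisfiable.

Satisfiable

The assignment m = 5, n = 1, k = 2, j = 2 works:
  constraint 1 holds since n + m = 6.
  constraint 3 holds since j + n = 3.
  constraint 5 holds since k + m = 7.
The rest check out directly.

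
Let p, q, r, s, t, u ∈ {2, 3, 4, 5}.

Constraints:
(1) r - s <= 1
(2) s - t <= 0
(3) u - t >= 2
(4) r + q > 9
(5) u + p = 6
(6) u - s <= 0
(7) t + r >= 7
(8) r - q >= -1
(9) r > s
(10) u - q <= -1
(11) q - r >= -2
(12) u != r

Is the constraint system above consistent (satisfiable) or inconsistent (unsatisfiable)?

Constraints 1, 2, 3, 8, and 10 give q − u ≥ 1, u − t ≥ 2, t − s ≥ 0, s − r ≥ -1, r − q ≥ -1.
Adding all 5 inequalities: the left sides telescope to 0, and the right sides sum to 1 + 2 + 0 + (-1) + (-1) = 1. So 0 ≥ 1, which is false.

Unsatisfiable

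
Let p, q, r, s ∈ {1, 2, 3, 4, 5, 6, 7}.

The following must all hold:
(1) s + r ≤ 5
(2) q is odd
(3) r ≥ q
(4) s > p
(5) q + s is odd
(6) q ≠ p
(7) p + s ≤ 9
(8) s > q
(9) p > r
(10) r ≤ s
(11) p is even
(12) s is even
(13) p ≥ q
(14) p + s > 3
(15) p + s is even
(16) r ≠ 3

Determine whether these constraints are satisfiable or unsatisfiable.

Take p = 2, q = 1, r = 1, s = 4. Then constraint 1: s + r = 5; constraint 7: p + s = 6, and every other listed constraint is also met.

Satisfiable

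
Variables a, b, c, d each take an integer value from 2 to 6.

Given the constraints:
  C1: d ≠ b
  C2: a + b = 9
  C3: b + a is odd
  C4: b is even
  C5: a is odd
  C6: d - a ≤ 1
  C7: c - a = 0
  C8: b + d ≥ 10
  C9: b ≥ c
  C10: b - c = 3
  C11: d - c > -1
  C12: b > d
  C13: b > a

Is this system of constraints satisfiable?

Satisfiable

Take a = 3, b = 6, c = 3, d = 4. Then constraint 2: a + b = 9; constraint 6: d - a = 1; constraint 7: c - a = 0, and every other listed constraint is also met.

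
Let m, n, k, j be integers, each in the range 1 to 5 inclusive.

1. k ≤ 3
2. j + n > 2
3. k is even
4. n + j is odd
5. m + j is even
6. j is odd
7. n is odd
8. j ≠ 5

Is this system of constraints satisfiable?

Constraint 7 makes n odd and constraint 6 makes j odd, so n + j must be even. Constraint 4 says n + j is odd — contradiction.

Unsatisfiable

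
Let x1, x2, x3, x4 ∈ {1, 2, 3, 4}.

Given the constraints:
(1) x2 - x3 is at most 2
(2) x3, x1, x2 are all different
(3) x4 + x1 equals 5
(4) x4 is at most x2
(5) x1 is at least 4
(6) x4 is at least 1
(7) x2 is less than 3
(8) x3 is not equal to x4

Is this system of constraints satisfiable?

Take x1 = 4, x2 = 1, x3 = 2, x4 = 1. Then constraint 1: x2 - x3 = -1; constraint 3: x4 + x1 = 5, and every other listed constraint is also met.

Satisfiable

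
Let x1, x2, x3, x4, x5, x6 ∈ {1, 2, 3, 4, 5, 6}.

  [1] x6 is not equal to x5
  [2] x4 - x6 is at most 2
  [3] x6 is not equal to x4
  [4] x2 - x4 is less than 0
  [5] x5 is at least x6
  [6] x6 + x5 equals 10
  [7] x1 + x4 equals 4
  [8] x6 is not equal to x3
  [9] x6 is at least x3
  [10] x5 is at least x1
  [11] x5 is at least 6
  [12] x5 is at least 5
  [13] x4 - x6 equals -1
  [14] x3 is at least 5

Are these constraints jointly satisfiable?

From constraints 9 and 14: x6 ≥ x3 ≥ 5. From constraint 11: x5 ≥ 6. Hence x6 + x5 ≥ 11. But constraint 6 requires x6 + x5 = 10, and 10 < 11. Contradiction.

Unsatisfiable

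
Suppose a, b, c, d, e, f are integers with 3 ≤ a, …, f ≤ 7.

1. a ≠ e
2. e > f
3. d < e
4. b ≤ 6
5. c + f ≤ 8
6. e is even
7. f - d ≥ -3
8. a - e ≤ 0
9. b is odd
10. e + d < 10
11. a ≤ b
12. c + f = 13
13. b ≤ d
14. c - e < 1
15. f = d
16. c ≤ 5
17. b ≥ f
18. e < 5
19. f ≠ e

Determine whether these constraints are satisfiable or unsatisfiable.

From constraint 16: c ≤ 5. From constraints 4 and 17: f ≤ b ≤ 6. Hence c + f ≤ 11. But constraint 12 requires c + f = 13, and 13 > 11. Contradiction.

Unsatisfiable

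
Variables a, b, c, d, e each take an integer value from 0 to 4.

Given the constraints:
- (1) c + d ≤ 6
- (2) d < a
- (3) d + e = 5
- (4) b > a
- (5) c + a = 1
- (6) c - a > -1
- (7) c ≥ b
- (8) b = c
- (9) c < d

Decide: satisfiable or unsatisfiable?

Constraints 2, 4, 7, and 9 give d < a, a < b, b ≤ c, c < d. Chaining: d < a < b ≤ c < d, which forces d < d — impossible.

Unsatisfiable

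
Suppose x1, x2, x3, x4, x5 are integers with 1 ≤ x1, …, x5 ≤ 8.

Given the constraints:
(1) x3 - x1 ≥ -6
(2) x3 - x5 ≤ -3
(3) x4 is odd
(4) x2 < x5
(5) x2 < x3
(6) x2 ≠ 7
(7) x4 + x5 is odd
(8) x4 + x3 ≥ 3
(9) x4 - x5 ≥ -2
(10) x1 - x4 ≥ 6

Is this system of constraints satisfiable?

Constraints 1, 2, 9, and 10 give x4 − x5 ≥ -2, x5 − x3 ≥ 3, x3 − x1 ≥ -6, x1 − x4 ≥ 6.
Adding all 4 inequalities: the left sides telescope to 0, and the right sides sum to (-2) + 3 + (-6) + 6 = 1. So 0 ≥ 1, which is false.

Unsatisfiable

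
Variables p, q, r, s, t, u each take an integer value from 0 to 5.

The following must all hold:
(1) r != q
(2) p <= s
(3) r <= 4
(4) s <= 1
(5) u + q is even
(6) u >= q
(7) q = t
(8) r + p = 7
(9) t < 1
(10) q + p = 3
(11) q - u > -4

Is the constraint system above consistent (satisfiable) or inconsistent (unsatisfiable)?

From constraint 3: r ≤ 4. From constraints 2 and 4: p ≤ s ≤ 1. Hence r + p ≤ 5. But constraint 8 requires r + p = 7, and 7 > 5. Contradiction.

Unsatisfiable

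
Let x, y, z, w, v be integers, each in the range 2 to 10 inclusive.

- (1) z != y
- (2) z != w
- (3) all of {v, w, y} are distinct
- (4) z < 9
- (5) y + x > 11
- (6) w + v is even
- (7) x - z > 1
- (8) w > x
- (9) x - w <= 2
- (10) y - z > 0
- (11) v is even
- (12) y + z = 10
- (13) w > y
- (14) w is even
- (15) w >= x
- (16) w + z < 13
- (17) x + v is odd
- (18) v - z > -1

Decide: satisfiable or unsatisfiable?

The assignment x = 7, y = 6, z = 4, w = 8, v = 4 works:
  constraint 5 holds since y + x = 13.
  constraint 7 holds since x - z = 3.
  constraint 9 holds since x - w = -1.
The rest check out directly.

Satisfiable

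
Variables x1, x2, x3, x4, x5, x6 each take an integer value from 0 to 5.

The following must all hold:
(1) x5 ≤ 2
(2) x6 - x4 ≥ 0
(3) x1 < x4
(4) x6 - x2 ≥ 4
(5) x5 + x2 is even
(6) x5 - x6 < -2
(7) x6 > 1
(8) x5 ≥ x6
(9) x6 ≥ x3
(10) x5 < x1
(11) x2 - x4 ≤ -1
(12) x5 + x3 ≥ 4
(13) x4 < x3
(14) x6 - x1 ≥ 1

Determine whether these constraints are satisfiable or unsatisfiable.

Constraints 3, 8, 9, 10, and 13 give x5 < x1, x1 < x4, x4 < x3, x3 ≤ x6, x6 ≤ x5. Chaining: x5 < x1 < x4 < x3 ≤ x6 ≤ x5, which forces x5 < x5 — impossible.

Unsatisfiable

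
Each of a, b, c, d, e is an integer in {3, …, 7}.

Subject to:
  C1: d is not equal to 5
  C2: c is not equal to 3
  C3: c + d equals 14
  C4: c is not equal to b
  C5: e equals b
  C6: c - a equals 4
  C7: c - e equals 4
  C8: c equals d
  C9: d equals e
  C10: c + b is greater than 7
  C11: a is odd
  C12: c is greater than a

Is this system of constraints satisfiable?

From constraints 5, 8, and 9, c = d = e = b, so c = b. But constraint 4 says c ≠ b. Contradiction.

Unsatisfiable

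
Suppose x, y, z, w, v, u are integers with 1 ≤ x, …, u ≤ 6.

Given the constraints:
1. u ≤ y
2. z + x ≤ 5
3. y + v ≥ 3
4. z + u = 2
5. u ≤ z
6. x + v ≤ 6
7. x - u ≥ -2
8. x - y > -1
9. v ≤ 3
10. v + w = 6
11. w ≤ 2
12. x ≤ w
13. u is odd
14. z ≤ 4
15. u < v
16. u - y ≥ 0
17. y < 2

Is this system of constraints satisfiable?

From constraint 9: v ≤ 3. From constraint 11: w ≤ 2. Hence v + w ≤ 5. But constraint 10 requires v + w = 6, and 6 > 5. Contradiction.

Unsatisfiable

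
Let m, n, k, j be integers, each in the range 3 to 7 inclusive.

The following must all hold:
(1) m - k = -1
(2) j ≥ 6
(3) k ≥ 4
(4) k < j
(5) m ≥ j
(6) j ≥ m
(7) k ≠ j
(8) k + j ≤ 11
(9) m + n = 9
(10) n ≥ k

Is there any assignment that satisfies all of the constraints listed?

From constraints 2 and 5: m ≥ j ≥ 6. From constraints 3 and 10: n ≥ k ≥ 4. Hence m + n ≥ 10. But constraint 9 requires m + n = 9, and 9 < 10. Contradiction.

Unsatisfiable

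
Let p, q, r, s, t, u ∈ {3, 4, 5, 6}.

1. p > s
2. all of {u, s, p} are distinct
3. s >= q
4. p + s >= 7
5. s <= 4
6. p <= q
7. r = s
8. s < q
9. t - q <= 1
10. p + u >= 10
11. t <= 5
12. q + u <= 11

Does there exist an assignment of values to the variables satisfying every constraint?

Unsatisfiable

Constraints 1, 3, and 6 give p ≤ q, q ≤ s, s < p. Chaining: p ≤ q ≤ s < p, which forces p < p — impossible.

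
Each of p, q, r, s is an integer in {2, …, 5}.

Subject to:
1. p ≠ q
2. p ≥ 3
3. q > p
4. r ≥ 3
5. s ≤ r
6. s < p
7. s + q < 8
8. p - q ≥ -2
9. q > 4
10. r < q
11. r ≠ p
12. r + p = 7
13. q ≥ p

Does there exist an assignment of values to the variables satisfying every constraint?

The assignment p = 4, q = 5, r = 3, s = 2 works:
  constraint 7 holds since s + q = 7.
  constraint 8 holds since p - q = -1.
  constraint 12 holds since r + p = 7.
The rest check out directly.

Satisfiable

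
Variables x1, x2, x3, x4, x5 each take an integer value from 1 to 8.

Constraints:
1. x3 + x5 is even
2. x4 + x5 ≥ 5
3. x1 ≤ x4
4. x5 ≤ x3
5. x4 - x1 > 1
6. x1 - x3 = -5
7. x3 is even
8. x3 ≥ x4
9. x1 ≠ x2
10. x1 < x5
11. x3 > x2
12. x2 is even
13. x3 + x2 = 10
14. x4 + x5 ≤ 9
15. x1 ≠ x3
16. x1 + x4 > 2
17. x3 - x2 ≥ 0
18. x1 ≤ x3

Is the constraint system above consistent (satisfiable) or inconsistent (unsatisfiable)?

Satisfiable

The assignment x1 = 1, x2 = 4, x3 = 6, x4 = 3, x5 = 4 works:
  constraint 2 holds since x4 + x5 = 7.
  constraint 5 holds since x4 - x1 = 2.
The rest check out directly.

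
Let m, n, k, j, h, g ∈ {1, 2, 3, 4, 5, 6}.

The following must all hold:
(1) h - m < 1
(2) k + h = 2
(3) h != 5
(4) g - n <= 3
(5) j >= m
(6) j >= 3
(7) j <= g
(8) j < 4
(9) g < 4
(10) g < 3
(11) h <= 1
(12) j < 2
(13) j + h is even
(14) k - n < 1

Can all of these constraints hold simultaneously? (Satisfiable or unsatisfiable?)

Unsatisfiable

From constraints 6 and 7: g ≥ j and j ≥ 3, so g ≥ 3. From constraint 10: g ≤ 2. But 2 < 3, so no value of g works.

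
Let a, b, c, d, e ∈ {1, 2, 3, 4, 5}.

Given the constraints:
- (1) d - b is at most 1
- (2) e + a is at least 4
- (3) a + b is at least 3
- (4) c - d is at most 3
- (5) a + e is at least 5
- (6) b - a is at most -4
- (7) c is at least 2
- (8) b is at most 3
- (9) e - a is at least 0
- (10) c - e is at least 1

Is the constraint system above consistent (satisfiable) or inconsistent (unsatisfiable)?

Unsatisfiable

Constraints 1, 4, 6, 9, and 10 give b − d ≥ -1, d − c ≥ -3, c − e ≥ 1, e − a ≥ 0, a − b ≥ 4.
Adding all 5 inequalities: the left sides telescope to 0, and the right sides sum to (-1) + (-3) + 1 + 0 + 4 = 1. So 0 ≥ 1, which is false.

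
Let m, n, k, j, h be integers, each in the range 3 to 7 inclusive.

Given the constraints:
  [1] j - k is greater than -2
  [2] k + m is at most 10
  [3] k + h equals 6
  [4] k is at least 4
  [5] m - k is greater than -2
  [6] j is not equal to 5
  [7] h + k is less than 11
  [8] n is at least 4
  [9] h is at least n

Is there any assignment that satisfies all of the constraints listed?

From constraint 4: k ≥ 4. From constraints 8 and 9: h ≥ n ≥ 4. Hence k + h ≥ 8. But constraint 3 requires k + h = 6, and 6 < 8. Contradiction.

Unsatisfiable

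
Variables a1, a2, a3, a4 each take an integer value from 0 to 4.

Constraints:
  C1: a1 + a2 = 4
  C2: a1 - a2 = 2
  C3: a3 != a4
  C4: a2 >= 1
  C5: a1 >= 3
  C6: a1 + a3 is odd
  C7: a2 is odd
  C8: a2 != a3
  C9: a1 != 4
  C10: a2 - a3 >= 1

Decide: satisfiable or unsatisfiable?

Setting (a1, a2, a3, a4) = (3, 1, 0, 3) satisfies everything: constraint 1: a1 + a2 = 4; constraint 2: a1 - a2 = 2; constraint 10: a2 - a3 = 1, and the others follow.

Satisfiable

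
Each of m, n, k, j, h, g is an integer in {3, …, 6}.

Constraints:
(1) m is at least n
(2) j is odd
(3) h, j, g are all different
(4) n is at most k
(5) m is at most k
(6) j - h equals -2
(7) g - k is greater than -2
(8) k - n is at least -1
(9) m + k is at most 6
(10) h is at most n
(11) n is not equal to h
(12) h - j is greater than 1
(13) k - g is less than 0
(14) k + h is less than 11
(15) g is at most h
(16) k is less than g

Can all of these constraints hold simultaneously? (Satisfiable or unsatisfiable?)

Unsatisfiable

Constraints 1, 5, 10, 15, and 16 give n ≤ m, m ≤ k, k < g, g ≤ h, h ≤ n. Chaining: n ≤ m ≤ k < g ≤ h ≤ n, which forces n < n — impossible.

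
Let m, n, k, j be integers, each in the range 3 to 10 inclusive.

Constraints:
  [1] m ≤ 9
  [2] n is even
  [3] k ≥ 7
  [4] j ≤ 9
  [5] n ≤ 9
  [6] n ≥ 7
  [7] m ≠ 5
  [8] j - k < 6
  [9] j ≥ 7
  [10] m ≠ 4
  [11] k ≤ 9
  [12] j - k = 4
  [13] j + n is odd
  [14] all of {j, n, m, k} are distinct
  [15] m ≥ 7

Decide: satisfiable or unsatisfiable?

Unsatisfiable

Constraints 1, 3, 4, 5, 6, 9, 11, and 15 confine each of j, n, m, k to the 3 values {7, …, 9}.
Constraint 14 requires all 4 of them to be distinct, but only 3 values are available — impossible by the pigeonhole principle.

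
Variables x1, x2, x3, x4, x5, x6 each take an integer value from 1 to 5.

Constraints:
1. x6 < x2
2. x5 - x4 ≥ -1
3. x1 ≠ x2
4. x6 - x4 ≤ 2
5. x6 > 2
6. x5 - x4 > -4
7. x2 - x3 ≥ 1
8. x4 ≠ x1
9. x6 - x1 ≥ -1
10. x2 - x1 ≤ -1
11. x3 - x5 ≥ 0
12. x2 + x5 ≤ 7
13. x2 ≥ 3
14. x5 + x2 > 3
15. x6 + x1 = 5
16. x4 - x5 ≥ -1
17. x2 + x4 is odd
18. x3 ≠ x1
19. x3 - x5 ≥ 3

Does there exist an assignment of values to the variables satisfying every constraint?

Constraints 2, 4, 7, 9, 10, and 19 give x3 − x5 ≥ 3, x5 − x4 ≥ -1, x4 − x6 ≥ -2, x6 − x1 ≥ -1, x1 − x2 ≥ 1, x2 − x3 ≥ 1.
Adding all 6 inequalities: the left sides telescope to 0, and the right sides sum to 3 + (-1) + (-2) + (-1) + 1 + 1 = 1. So 0 ≥ 1, which is false.

Unsatisfiable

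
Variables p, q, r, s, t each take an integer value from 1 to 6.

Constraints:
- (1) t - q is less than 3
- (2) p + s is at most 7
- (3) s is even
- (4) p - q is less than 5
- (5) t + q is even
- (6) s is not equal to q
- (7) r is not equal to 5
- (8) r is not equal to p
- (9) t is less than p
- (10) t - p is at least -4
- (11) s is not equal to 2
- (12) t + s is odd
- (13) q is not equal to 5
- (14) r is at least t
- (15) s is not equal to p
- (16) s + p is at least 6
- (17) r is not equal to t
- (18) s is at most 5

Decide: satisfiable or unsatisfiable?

Satisfiable

Take p = 3, q = 1, r = 6, s = 4, t = 1. Then constraint 1: t - q = 0; constraint 2: p + s = 7, and every other listed constraint is also met.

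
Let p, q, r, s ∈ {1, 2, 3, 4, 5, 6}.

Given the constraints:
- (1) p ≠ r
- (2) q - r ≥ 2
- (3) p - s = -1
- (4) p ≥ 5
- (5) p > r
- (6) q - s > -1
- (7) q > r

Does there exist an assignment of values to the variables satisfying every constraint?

Take p = 5, q = 6, r = 1, s = 6. Then constraint 2: q - r = 5; constraint 3: p - s = -1, and every other listed constraint is also met.

Satisfiable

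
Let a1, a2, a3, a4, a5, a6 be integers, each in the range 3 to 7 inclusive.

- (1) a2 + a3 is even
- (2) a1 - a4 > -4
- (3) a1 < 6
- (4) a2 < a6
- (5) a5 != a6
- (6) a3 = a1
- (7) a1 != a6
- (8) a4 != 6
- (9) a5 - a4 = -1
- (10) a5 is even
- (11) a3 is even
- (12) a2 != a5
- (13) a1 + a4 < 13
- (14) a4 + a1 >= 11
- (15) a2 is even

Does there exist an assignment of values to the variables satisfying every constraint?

Satisfiable

Try a1 = 4, a2 = 4, a3 = 4, a4 = 7, a5 = 6, a6 = 5.
Check constraint 2: a1 - a4 = -3; constraint 9: a5 - a4 = -1; constraint 13: a1 + a4 = 11. The remaining constraints are straightforward to verify.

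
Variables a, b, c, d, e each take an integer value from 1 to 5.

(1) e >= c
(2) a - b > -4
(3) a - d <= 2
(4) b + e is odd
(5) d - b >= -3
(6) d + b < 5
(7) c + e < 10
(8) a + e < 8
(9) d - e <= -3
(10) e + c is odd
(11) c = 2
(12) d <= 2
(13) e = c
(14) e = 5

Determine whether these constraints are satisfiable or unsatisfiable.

Unsatisfiable

Constraint 14 fixes e = 5 and constraint 11 fixes c = 2, but constraint 13 requires e = c. Since 5 ≠ 2, contradiction.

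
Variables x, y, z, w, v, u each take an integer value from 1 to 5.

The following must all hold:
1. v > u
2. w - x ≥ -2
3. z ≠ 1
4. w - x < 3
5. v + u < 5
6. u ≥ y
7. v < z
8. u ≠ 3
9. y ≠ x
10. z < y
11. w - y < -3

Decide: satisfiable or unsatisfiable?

Unsatisfiable

Constraints 1, 6, 7, and 10 give y ≤ u, u < v, v < z, z < y. Chaining: y ≤ u < v < z < y, which forces y < y — impossible.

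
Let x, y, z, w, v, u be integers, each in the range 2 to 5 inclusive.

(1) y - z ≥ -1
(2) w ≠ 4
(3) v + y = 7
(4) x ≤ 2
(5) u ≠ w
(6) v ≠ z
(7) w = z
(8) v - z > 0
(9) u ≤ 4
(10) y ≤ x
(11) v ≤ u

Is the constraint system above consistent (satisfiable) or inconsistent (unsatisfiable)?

Unsatisfiable

From constraints 9 and 11: v ≤ u ≤ 4. From constraints 4 and 10: y ≤ x ≤ 2. Hence v + y ≤ 6. But constraint 3 requires v + y = 7, and 7 > 6. Contradiction.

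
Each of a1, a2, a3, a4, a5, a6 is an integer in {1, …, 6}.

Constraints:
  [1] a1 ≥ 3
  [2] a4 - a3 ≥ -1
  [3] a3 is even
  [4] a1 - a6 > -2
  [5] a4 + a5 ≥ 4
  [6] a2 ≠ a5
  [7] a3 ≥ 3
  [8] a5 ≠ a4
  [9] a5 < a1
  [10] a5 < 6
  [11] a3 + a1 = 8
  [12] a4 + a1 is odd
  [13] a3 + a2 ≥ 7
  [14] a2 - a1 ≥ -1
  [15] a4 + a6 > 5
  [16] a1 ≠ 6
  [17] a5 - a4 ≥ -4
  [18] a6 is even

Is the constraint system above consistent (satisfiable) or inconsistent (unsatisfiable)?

One satisfying assignment is a1 = 4, a2 = 4, a3 = 4, a4 = 3, a5 = 1, a6 = 4.
For the less obvious constraints — constraint 2: a4 - a3 = -1; constraint 4: a1 - a6 = 0 — and the others hold by inspection.

Satisfiable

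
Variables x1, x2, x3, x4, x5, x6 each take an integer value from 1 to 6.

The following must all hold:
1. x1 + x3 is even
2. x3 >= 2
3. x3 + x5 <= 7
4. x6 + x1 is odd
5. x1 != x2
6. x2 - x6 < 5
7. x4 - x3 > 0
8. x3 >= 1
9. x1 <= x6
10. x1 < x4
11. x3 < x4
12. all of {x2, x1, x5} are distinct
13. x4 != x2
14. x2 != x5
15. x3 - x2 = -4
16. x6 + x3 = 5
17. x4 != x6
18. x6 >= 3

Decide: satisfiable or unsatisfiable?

The assignment x1 = 2, x2 = 6, x3 = 2, x4 = 4, x5 = 5, x6 = 3 works:
  constraint 3 holds since x3 + x5 = 7.
  constraint 6 holds since x2 - x6 = 3.
  constraint 7 holds since x4 - x3 = 2.
The rest check out directly.

Satisfiable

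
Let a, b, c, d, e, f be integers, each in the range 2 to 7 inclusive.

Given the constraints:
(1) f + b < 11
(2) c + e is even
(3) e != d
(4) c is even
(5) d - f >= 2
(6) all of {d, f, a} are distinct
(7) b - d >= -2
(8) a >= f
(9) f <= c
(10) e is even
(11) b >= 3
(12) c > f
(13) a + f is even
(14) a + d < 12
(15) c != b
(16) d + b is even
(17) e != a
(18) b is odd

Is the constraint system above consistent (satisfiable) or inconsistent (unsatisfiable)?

Try a = 4, b = 7, c = 4, d = 7, e = 6, f = 2.
Check constraint 1: f + b = 9; constraint 5: d - f = 5. The remaining constraints are straightforward to verify.

Satisfiable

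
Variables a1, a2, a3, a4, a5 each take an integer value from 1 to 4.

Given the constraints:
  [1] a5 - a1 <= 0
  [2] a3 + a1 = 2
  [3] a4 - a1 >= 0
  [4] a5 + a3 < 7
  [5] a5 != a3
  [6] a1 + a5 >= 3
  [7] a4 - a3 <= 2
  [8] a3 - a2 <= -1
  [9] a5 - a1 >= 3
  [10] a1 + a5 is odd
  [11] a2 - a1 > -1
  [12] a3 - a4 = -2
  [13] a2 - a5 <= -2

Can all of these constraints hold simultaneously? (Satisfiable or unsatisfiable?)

Unsatisfiable

Constraints 1, 3, 7, 8, and 13 give a2 − a3 ≥ 1, a3 − a4 ≥ -2, a4 − a1 ≥ 0, a1 − a5 ≥ 0, a5 − a2 ≥ 2.
Adding all 5 inequalities: the left sides telescope to 0, and the right sides sum to 1 + (-2) + 0 + 0 + 2 = 1. So 0 ≥ 1, which is false.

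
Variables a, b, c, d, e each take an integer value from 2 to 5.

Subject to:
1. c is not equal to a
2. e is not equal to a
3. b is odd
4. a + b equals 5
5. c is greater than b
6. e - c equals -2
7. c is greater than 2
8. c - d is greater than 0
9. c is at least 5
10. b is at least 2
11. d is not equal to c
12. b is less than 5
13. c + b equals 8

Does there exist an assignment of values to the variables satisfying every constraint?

Satisfiable

The assignment a = 2, b = 3, c = 5, d = 3, e = 3 works:
  constraint 4 holds since a + b = 5.
  constraint 6 holds since e - c = -2.
  constraint 8 holds since c - d = 2.
The rest check out directly.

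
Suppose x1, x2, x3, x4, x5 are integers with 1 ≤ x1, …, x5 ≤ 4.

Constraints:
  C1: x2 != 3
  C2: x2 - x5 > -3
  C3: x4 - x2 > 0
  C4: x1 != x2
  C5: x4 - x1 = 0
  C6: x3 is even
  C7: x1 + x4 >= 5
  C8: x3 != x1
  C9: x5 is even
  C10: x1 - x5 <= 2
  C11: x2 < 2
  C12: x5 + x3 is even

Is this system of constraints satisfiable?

Try x1 = 3, x2 = 1, x3 = 4, x4 = 3, x5 = 2.
Check constraint 2: x2 - x5 = -1; constraint 3: x4 - x2 = 2. The remaining constraints are straightforward to verify.

Satisfiable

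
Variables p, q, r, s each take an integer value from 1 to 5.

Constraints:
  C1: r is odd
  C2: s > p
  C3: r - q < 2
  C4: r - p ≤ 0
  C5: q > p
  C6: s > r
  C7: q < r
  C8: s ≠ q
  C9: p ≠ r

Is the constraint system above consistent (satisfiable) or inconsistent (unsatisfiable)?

Constraints 4, 5, and 7 give p < q, q < r, r ≤ p. Chaining: p < q < r ≤ p, which forces p < p — impossible.

Unsatisfiable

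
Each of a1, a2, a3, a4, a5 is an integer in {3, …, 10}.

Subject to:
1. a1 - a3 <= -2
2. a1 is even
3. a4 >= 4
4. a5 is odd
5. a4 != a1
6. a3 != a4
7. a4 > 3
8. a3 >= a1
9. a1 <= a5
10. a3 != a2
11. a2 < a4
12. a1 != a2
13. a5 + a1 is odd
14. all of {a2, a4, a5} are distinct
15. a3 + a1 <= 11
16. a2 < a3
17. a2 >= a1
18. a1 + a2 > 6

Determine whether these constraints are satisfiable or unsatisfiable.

Satisfiable

One satisfying assignment is a1 = 4, a2 = 5, a3 = 7, a4 = 10, a5 = 7.
For the less obvious constraints — constraint 1: a1 - a3 = -3; constraint 15: a3 + a1 = 11; constraint 18: a1 + a2 = 9 — and the others hold by inspection.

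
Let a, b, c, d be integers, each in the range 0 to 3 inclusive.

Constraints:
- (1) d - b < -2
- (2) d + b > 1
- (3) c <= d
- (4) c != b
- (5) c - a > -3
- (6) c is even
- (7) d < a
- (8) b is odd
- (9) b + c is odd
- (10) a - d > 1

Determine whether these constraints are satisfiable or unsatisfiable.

Satisfiable

Take a = 2, b = 3, c = 0, d = 0. Then constraint 1: d - b = -3; constraint 2: d + b = 3; constraint 5: c - a = -2, and every other listed constraint is also met.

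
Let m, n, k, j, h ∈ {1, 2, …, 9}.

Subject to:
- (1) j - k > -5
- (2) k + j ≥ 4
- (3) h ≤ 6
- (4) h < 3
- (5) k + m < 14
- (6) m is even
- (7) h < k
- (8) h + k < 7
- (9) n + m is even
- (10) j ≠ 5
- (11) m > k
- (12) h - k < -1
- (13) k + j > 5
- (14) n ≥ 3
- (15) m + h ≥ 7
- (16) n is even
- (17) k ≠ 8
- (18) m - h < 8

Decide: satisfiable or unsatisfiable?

Satisfiable

Setting (m, n, k, j, h) = (8, 8, 5, 2, 1) satisfies everything: constraint 1: j - k = -3; constraint 2: k + j = 7; constraint 5: k + m = 13, and the others follow.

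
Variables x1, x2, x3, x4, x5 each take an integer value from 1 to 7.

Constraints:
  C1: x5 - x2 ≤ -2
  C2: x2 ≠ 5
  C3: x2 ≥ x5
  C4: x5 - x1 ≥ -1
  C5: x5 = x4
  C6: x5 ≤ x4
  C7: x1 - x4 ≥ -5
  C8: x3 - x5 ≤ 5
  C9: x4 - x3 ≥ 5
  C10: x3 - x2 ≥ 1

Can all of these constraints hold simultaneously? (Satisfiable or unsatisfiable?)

Unsatisfiable

Constraints 1, 4, 7, 9, and 10 give x5 − x1 ≥ -1, x1 − x4 ≥ -5, x4 − x3 ≥ 5, x3 − x2 ≥ 1, x2 − x5 ≥ 2.
Adding all 5 inequalities: the left sides telescope to 0, and the right sides sum to (-1) + (-5) + 5 + 1 + 2 = 2. So 0 ≥ 2, which is false.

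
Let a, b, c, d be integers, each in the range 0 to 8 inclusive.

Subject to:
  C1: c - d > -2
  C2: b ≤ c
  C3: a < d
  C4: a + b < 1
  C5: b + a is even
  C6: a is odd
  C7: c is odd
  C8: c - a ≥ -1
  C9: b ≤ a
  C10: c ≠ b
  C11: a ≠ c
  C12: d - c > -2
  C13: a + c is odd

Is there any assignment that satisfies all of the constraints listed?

Constraint 6 makes a odd and constraint 7 makes c odd, so a + c must be even. Constraint 13 says a + c is odd — contradiction.

Unsatisfiable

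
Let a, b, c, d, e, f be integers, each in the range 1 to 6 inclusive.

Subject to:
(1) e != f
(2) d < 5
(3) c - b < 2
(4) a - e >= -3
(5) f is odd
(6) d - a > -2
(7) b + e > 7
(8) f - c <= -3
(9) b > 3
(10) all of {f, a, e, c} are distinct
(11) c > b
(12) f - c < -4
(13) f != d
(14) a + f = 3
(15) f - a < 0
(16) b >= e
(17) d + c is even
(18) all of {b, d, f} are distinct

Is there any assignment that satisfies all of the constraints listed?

Satisfiable

The assignment a = 2, b = 5, c = 6, d = 2, e = 5, f = 1 works:
  constraint 3 holds since c - b = 1.
  constraint 4 holds since a - e = -3.
The rest check out directly.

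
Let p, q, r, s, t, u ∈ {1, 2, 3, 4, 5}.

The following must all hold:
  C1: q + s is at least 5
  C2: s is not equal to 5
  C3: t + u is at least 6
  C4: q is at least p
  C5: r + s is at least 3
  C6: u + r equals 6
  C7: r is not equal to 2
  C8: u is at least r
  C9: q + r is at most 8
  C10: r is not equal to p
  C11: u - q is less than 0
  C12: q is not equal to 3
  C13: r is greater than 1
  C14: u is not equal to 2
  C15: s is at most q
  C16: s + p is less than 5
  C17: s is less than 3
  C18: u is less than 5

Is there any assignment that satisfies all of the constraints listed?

One satisfying assignment is p = 1, q = 4, r = 3, s = 2, t = 5, u = 3.
For the less obvious constraints — constraint 1: q + s = 6; constraint 3: t + u = 8 — and the others hold by inspection.

Satisfiable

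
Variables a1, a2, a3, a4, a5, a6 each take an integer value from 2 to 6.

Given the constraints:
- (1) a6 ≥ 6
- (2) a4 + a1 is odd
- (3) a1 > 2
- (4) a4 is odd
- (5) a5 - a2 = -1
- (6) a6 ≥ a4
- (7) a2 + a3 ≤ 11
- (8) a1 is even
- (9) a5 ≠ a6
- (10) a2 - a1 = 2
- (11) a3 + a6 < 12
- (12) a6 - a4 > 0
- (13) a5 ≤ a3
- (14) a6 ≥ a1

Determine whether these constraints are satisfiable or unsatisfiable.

Satisfiable

Try a1 = 4, a2 = 6, a3 = 5, a4 = 5, a5 = 5, a6 = 6.
Check constraint 5: a5 - a2 = -1; constraint 7: a2 + a3 = 11; constraint 10: a2 - a1 = 2. The remaining constraints are straightforward to verify.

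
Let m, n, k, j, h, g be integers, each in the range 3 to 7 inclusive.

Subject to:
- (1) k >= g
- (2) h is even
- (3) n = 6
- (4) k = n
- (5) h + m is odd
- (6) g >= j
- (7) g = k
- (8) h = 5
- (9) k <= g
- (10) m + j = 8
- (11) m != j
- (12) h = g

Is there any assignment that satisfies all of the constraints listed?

Unsatisfiable

Constraint 8 fixes h = 5 and constraint 3 fixes n = 6. Constraints 4, 7, and 12 give h = g = k = n, so h = n. But 5 ≠ 6 — contradiction.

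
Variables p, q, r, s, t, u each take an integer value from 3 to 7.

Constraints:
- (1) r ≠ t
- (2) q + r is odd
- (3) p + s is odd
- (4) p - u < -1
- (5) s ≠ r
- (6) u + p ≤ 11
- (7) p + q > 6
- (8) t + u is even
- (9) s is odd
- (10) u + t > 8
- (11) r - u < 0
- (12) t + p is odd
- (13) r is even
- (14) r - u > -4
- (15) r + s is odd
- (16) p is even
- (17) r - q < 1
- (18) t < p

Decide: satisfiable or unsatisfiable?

The assignment p = 4, q = 5, r = 4, s = 5, t = 3, u = 7 works:
  constraint 4 holds since p - u = -3.
  constraint 6 holds since u + p = 11.
  constraint 7 holds since p + q = 9.
The rest check out directly.

Satisfiable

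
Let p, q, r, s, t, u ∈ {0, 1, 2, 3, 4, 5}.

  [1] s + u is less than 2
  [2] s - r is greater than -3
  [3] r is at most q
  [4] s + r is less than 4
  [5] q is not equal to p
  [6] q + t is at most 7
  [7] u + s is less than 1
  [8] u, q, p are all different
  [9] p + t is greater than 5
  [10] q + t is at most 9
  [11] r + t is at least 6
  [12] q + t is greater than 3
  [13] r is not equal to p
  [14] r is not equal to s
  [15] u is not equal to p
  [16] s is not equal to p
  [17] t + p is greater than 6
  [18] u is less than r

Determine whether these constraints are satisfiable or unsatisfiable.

Satisfiable

Try p = 2, q = 1, r = 1, s = 0, t = 5, u = 0.
Check constraint 1: s + u = 0; constraint 2: s - r = -1. The remaining constraints are straightforward to verify.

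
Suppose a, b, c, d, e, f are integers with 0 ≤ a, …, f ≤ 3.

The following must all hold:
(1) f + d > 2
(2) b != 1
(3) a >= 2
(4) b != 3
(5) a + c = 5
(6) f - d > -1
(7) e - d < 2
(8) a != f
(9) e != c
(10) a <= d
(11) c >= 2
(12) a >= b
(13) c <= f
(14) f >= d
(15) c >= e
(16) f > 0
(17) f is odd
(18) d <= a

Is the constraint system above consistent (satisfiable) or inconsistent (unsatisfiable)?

One satisfying assignment is a = 2, b = 2, c = 3, d = 2, e = 1, f = 3.
For the less obvious constraints — constraint 1: f + d = 5; constraint 5: a + c = 5 — and the others hold by inspection.

Satisfiable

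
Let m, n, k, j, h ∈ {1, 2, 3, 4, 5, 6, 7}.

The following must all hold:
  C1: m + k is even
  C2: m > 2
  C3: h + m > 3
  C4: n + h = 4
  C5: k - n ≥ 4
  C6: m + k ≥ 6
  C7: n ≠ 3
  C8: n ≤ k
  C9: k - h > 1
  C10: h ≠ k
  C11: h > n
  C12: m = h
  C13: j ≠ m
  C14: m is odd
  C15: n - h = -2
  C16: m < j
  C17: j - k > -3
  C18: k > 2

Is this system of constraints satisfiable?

Try m = 3, n = 1, k = 5, j = 5, h = 3.
Check constraint 3: h + m = 6; constraint 4: n + h = 4; constraint 5: k - n = 4. The remaining constraints are straightforward to verify.

Satisfiable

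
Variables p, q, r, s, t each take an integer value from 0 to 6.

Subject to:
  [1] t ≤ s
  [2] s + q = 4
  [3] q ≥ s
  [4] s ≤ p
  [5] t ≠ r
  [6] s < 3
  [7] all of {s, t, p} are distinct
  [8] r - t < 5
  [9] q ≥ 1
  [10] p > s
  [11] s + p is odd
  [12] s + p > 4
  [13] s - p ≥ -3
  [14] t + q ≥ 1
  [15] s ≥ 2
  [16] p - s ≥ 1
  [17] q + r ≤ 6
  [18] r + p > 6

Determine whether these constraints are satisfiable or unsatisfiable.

Satisfiable

Take p = 5, q = 2, r = 4, s = 2, t = 0. Then constraint 2: s + q = 4; constraint 8: r - t = 4, and every other listed constraint is also met.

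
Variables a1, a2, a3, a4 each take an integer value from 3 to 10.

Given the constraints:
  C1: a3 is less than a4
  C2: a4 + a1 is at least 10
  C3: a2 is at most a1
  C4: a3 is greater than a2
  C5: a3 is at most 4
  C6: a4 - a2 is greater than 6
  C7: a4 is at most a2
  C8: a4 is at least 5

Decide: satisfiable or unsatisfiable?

Constraints 1, 4, and 7 give a3 < a4, a4 ≤ a2, a2 < a3. Chaining: a3 < a4 ≤ a2 < a3, which forces a3 < a3 — impossible.

Unsatisfiable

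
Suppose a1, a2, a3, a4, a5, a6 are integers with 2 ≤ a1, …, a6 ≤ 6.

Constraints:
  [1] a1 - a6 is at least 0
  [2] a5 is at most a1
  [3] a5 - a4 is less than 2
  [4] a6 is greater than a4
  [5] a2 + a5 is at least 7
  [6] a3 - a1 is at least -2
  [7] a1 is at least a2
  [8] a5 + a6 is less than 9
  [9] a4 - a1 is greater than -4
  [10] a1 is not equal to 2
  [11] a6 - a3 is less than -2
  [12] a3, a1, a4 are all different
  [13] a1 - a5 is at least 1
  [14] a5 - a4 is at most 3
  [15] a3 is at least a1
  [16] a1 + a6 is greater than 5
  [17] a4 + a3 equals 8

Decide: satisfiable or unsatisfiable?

Satisfiable

Setting (a1, a2, a3, a4, a5, a6) = (5, 4, 6, 2, 3, 3) satisfies everything: constraint 1: a1 - a6 = 2; constraint 3: a5 - a4 = 1; constraint 5: a2 + a5 = 7, and the others follow.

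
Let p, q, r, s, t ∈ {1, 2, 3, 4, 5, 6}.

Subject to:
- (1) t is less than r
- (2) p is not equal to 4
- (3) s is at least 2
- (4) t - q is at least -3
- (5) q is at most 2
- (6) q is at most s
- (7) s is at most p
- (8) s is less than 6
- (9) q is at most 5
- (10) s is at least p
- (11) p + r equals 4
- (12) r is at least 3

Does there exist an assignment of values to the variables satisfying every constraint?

From constraints 3 and 7: p ≥ s ≥ 2. From constraint 12: r ≥ 3. Hence p + r ≥ 5. But constraint 11 requires p + r = 4, and 4 < 5. Contradiction.

Unsatisfiable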